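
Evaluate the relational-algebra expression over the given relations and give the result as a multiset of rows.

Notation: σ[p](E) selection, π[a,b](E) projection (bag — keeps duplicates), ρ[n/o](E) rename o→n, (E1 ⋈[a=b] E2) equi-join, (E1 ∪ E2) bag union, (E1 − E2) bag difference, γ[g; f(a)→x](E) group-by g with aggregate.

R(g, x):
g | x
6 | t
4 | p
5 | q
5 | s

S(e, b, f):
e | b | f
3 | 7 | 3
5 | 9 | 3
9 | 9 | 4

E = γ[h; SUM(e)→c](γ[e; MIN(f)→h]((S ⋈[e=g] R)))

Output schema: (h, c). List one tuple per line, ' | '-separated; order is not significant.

Row counts bottom-up:
  S → 3
  R → 4
  (S ⋈[e=g] R) → 2
  γ[e; MIN(f)→h]((S ⋈[e=g] R)) → 1
  γ[h; SUM(e)→c](γ[e; MIN(f)→h]((S ⋈[e=g] R))) → 1

== RESULT ==
h | c
3 | 5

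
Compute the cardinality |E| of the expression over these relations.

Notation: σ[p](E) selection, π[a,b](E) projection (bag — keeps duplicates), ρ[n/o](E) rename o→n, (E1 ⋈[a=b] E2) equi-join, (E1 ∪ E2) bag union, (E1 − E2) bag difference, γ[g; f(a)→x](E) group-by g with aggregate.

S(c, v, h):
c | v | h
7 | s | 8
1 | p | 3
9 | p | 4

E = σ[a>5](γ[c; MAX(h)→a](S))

Stepwise |·|:
  S → 3
  γ[c; MAX(h)→a](S) → 3
  σ[a>5](γ[c; MAX(h)→a](S)) → 1

|E| = 1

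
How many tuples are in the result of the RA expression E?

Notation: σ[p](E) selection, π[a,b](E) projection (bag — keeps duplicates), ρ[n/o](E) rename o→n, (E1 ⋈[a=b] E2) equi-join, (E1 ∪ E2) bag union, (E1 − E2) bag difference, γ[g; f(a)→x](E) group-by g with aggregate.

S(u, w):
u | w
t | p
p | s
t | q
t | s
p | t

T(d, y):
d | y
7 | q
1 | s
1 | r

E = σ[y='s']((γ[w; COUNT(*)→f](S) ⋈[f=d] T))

Per-node cardinality:
  S → 5
  γ[w; COUNT(*)→f](S) → 4
  T → 3
  (γ[w; COUNT(*)→f](S) ⋈[f=d] T) → 6
  σ[y='s']((γ[w; COUNT(*)→f](S) ⋈[f=d] T)) → 3

|E| = 3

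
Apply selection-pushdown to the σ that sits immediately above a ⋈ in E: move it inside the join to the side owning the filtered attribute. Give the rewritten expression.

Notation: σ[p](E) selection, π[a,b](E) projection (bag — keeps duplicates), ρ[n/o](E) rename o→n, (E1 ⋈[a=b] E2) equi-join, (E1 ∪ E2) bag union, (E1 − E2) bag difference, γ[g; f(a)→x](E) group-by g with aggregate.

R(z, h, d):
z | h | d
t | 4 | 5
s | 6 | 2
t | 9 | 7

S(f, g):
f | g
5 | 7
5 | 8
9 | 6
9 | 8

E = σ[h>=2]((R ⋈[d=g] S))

σ filters on h, owned by the left side.
E' = (σ[h>=2](R) ⋈[d=g] S)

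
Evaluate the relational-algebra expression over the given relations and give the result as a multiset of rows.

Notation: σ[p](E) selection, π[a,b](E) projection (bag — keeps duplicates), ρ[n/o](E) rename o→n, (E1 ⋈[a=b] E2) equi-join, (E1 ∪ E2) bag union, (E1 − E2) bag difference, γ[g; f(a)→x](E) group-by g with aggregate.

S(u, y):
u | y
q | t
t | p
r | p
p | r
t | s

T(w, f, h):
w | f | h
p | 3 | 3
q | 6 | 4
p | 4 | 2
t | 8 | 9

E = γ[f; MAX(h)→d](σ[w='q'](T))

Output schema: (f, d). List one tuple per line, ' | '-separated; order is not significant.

Per-node cardinality:
  T → 4
  σ[w='q'](T) → 1
  γ[f; MAX(h)→d](σ[w='q'](T)) → 1

== RESULT ==
f | d
6 | 4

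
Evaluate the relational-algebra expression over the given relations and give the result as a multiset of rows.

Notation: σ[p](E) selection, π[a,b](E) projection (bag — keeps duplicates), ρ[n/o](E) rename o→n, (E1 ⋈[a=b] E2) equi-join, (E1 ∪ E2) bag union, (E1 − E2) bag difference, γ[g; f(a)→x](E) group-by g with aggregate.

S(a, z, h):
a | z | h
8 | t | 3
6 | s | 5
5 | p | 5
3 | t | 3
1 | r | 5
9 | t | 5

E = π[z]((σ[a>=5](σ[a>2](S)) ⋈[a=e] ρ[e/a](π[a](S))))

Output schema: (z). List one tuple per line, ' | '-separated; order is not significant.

Stepwise |·|:
  S → 6
  σ[a>2](S) → 5
  σ[a>=5](σ[a>2](S)) → 4
  S → 6
  π[a](S) → 6
  ρ[e/a](π[a](S)) → 6
  (σ[a>=5](σ[a>2](S)) ⋈[a=e] ρ[e/a](π[a](S))) → 4
  π[z]((σ[a>=5](σ[a>2](S)) ⋈[a=e] ρ[e/a](π[a](S)))) → 4

== RESULT ==
z
p
s
t
t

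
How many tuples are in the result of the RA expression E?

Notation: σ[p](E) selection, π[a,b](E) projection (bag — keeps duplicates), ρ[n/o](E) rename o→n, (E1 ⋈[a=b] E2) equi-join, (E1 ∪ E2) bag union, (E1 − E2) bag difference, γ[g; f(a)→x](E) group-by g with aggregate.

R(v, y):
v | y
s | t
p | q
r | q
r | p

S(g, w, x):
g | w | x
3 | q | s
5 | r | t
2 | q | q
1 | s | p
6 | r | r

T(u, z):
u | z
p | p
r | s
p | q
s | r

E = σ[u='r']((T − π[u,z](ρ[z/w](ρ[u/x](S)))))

Per-node cardinality:
  T → 4
  S → 5
  ρ[u/x](S) → 5
  ρ[z/w](ρ[u/x](S)) → 5
  π[u,z](ρ[z/w](ρ[u/x](S))) → 5
  (T − π[u,z](ρ[z/w](ρ[u/x](S)))) → 4
  σ[u='r']((T − π[u,z](ρ[z/w](ρ[u/x](S))))) → 1

|E| = 1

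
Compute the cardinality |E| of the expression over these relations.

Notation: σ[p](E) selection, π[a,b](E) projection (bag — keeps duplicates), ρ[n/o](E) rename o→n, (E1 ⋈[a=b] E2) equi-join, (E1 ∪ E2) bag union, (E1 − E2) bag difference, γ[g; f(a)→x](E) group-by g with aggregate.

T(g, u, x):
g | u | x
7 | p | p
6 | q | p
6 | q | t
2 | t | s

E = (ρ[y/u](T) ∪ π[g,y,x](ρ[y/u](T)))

Stepwise |·|:
  T → 4
  ρ[y/u](T) → 4
  T → 4
  ρ[y/u](T) → 4
  π[g,y,x](ρ[y/u](T)) → 4
  (ρ[y/u](T) ∪ π[g,y,x](ρ[y/u](T))) → 8

|E| = 8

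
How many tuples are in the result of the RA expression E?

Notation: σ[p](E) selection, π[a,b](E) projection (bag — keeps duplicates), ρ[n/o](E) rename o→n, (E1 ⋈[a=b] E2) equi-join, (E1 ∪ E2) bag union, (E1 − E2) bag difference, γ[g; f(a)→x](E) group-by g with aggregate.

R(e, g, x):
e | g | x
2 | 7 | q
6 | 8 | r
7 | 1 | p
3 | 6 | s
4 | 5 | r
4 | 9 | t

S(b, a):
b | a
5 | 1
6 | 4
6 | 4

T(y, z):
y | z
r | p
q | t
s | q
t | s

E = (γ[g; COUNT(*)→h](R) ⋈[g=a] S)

Stepwise |·|:
  R → 6
  γ[g; COUNT(*)→h](R) → 6
  S → 3
  (γ[g; COUNT(*)→h](R) ⋈[g=a] S) → 1

|E| = 1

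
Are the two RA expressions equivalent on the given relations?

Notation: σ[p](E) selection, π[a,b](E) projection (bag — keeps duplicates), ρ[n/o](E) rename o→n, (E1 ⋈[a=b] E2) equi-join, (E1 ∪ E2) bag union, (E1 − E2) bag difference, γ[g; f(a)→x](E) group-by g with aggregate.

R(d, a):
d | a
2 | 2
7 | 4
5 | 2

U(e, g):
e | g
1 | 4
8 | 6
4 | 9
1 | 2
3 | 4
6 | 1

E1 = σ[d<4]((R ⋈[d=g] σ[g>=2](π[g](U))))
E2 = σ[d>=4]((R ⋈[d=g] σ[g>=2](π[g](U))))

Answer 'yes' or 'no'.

E1 row counts bottom-up:
  R → 3
  U → 6
  π[g](U) → 6
  σ[g>=2](π[g](U)) → 5
  (R ⋈[d=g] σ[g>=2](π[g](U))) → 1
  σ[d<4]((R ⋈[d=g] σ[g>=2](π[g](U)))) → 1
E2 row counts bottom-up:
  R → 3
  U → 6
  π[g](U) → 6
  σ[g>=2](π[g](U)) → 5
  (R ⋈[d=g] σ[g>=2](π[g](U))) → 1
  σ[d>=4]((R ⋈[d=g] σ[g>=2](π[g](U)))) → 0

E1 result:
d | a | g
2 | 2 | 2
E2 result:
d | a | g
(0 rows)
Witness: (2, 2, 2) appears 1× in E1 but 0× in E2.

no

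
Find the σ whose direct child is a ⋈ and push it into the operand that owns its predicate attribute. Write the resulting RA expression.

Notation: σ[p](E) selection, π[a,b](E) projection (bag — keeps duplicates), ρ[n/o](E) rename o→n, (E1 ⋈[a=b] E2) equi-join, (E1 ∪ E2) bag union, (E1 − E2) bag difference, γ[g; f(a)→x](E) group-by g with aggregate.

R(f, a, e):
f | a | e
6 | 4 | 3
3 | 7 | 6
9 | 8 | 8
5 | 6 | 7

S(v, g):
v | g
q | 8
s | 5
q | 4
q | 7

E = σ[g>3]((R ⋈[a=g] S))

σ filters on g, owned by the right side.
E' = (R ⋈[a=g] σ[g>3](S))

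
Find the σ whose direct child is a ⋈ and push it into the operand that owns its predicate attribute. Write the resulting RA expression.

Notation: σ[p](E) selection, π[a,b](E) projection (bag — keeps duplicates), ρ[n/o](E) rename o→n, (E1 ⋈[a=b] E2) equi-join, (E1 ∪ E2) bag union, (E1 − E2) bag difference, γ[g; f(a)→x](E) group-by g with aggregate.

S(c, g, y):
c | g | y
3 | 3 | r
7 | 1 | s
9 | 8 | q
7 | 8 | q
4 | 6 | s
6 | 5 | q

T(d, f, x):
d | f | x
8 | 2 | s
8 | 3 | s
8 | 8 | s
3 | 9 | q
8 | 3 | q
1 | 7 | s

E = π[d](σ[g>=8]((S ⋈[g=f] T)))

σ filters on g, owned by the left side.
E' = π[d]((σ[g>=8](S) ⋈[g=f] T))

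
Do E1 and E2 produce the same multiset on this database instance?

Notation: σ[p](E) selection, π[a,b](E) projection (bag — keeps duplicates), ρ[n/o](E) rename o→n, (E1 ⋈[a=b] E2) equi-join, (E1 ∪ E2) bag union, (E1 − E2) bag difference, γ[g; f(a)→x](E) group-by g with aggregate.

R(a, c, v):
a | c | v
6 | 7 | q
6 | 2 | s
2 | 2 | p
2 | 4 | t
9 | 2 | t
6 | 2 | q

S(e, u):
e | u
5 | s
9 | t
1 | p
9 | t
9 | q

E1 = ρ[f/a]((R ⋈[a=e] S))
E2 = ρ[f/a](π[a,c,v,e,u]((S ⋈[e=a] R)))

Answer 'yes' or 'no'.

E1 stepwise |·|:
  R → 6
  S → 5
  (R ⋈[a=e] S) → 3
  ρ[f/a]((R ⋈[a=e] S)) → 3
E2 stepwise |·|:
  S → 5
  R → 6
  (S ⋈[e=a] R) → 3
  π[a,c,v,e,u]((S ⋈[e=a] R)) → 3
  ρ[f/a](π[a,c,v,e,u]((S ⋈[e=a] R))) → 3

E1 and E2 produce the same multiset:
f | c | v | e | u
9 | 2 | t | 9 | q
9 | 2 | t | 9 | t
9 | 2 | t | 9 | t

yes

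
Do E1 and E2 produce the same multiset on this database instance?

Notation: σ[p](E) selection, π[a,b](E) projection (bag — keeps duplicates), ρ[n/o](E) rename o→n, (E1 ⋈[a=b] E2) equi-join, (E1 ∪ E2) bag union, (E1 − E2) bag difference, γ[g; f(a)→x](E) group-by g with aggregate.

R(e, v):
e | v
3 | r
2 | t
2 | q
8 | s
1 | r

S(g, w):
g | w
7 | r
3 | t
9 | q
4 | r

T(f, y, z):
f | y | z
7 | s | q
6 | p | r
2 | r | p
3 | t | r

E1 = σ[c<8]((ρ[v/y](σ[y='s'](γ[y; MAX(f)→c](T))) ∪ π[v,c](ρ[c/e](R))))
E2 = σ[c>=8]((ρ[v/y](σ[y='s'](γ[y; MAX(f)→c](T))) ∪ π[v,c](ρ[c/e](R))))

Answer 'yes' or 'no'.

E1 stepwise |·|:
  T → 4
  γ[y; MAX(f)→c](T) → 4
  σ[y='s'](γ[y; MAX(f)→c](T)) → 1
  ρ[v/y](σ[y='s'](γ[y; MAX(f)→c](T))) → 1
  R → 5
  ρ[c/e](R) → 5
  π[v,c](ρ[c/e](R)) → 5
  (ρ[v/y](σ[y='s'](γ[y; MAX(f)→c](T))) ∪ π[v,c](ρ[c/e](R))) → 6
  σ[c<8]((ρ[v/y](σ[y='s'](γ[y; MAX(f)→c](T))) ∪ π[v,c](ρ[c/e](R)))) → 5
E2 stepwise |·|:
  T → 4
  γ[y; MAX(f)→c](T) → 4
  σ[y='s'](γ[y; MAX(f)→c](T)) → 1
  ρ[v/y](σ[y='s'](γ[y; MAX(f)→c](T))) → 1
  R → 5
  ρ[c/e](R) → 5
  π[v,c](ρ[c/e](R)) → 5
  (ρ[v/y](σ[y='s'](γ[y; MAX(f)→c](T))) ∪ π[v,c](ρ[c/e](R))) → 6
  σ[c>=8]((ρ[v/y](σ[y='s'](γ[y; MAX(f)→c](T))) ∪ π[v,c](ρ[c/e](R)))) → 1

E1 result:
v | c
q | 2
r | 1
r | 3
s | 7
t | 2
E2 result:
v | c
s | 8
Witness: ('r', 1) appears 1× in E1 but 0× in E2.

no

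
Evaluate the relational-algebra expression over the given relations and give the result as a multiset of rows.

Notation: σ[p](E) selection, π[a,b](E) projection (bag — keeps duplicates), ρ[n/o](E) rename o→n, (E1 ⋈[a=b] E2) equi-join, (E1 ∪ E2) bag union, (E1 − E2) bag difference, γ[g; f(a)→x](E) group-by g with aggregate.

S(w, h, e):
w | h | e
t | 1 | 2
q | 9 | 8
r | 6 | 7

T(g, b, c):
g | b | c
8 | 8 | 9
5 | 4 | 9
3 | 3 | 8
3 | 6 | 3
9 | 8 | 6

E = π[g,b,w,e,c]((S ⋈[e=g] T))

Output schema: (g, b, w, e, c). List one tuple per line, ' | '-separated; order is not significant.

Row counts bottom-up:
  S → 3
  T → 5
  (S ⋈[e=g] T) → 1
  π[g,b,w,e,c]((S ⋈[e=g] T)) → 1

== RESULT ==
g | b | w | e | c
8 | 8 | q | 8 | 9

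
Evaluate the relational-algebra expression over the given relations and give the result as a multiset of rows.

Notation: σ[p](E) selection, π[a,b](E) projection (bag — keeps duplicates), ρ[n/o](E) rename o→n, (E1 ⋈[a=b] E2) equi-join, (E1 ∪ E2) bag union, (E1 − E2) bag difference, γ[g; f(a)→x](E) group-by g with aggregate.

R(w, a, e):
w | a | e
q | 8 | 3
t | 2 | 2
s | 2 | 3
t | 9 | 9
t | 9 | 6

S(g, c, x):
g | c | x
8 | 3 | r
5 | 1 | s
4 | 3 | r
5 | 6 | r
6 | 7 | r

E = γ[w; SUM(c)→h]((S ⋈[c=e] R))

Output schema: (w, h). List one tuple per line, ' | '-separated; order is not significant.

Stepwise |·|:
  S → 5
  R → 5
  (S ⋈[c=e] R) → 5
  γ[w; SUM(c)→h]((S ⋈[c=e] R)) → 3

== RESULT ==
w | h
q | 6
s | 6
t | 6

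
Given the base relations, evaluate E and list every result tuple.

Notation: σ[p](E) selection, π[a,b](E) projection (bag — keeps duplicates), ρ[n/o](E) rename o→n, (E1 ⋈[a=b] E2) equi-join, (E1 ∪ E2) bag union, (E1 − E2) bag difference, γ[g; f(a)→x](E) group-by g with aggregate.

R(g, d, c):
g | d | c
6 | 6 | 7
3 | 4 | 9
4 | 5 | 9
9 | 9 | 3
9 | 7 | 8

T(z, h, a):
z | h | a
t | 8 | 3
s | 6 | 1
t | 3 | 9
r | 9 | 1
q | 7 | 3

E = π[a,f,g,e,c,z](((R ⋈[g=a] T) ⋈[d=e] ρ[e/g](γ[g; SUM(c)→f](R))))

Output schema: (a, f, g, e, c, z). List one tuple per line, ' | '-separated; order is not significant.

Stepwise |·|:
  R → 5
  T → 5
  (R ⋈[g=a] T) → 4
  R → 5
  γ[g; SUM(c)→f](R) → 4
  ρ[e/g](γ[g; SUM(c)→f](R)) → 4
  ((R ⋈[g=a] T) ⋈[d=e] ρ[e/g](γ[g; SUM(c)→f](R))) → 3
  π[a,f,g,e,c,z](((R ⋈[g=a] T) ⋈[d=e] ρ[e/g](γ[g; SUM(c)→f](R)))) → 3

== RESULT ==
a | f | g | e | c | z
3 | 9 | 3 | 4 | 9 | q
3 | 9 | 3 | 4 | 9 | t
9 | 11 | 9 | 9 | 3 | t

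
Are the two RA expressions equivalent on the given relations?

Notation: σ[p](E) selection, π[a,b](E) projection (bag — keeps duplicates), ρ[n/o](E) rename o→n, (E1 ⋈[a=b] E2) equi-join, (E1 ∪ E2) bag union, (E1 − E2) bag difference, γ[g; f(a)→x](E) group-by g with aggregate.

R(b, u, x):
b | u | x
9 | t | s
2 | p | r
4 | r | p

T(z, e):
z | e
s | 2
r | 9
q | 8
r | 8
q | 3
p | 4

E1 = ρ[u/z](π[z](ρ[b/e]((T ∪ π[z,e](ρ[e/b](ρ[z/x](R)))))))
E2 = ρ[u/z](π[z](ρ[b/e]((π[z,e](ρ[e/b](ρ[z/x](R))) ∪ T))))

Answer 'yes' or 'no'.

E1 stepwise |·|:
  T → 6
  R → 3
  ρ[z/x](R) → 3
  ρ[e/b](ρ[z/x](R)) → 3
  π[z,e](ρ[e/b](ρ[z/x](R))) → 3
  (T ∪ π[z,e](ρ[e/b](ρ[z/x](R)))) → 9
  ρ[b/e]((T ∪ π[z,e](ρ[e/b](ρ[z/x](R))))) → 9
  π[z](ρ[b/e]((T ∪ π[z,e](ρ[e/b](ρ[z/x](R)))))) → 9
  ρ[u/z](π[z](ρ[b/e]((T ∪ π[z,e](ρ[e/b](ρ[z/x](R))))))) → 9
E2 stepwise |·|:
  R → 3
  ρ[z/x](R) → 3
  ρ[e/b](ρ[z/x](R)) → 3
  π[z,e](ρ[e/b](ρ[z/x](R))) → 3
  T → 6
  (π[z,e](ρ[e/b](ρ[z/x](R))) ∪ T) → 9
  ρ[b/e]((π[z,e](ρ[e/b](ρ[z/x](R))) ∪ T)) → 9
  π[z](ρ[b/e]((π[z,e](ρ[e/b](ρ[z/x](R))) ∪ T))) → 9
  ρ[u/z](π[z](ρ[b/e]((π[z,e](ρ[e/b](ρ[z/x](R))) ∪ T)))) → 9

E1 and E2 produce the same multiset:
u
p
p
q
q
r
r
r
s
s

yes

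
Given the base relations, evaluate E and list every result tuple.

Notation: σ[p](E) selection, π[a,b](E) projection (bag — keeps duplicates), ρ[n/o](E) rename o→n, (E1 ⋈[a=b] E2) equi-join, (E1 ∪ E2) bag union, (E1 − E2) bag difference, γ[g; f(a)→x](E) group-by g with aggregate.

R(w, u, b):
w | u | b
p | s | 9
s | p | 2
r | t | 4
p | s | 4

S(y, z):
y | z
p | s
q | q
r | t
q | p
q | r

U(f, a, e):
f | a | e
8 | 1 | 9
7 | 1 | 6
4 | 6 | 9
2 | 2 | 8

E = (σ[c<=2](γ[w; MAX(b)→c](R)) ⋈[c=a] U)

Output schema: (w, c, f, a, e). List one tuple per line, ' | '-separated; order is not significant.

Row counts bottom-up:
  R → 4
  γ[w; MAX(b)→c](R) → 3
  σ[c<=2](γ[w; MAX(b)→c](R)) → 1
  U → 4
  (σ[c<=2](γ[w; MAX(b)→c](R)) ⋈[c=a] U) → 1

== RESULT ==
w | c | f | a | e
s | 2 | 2 | 2 | 8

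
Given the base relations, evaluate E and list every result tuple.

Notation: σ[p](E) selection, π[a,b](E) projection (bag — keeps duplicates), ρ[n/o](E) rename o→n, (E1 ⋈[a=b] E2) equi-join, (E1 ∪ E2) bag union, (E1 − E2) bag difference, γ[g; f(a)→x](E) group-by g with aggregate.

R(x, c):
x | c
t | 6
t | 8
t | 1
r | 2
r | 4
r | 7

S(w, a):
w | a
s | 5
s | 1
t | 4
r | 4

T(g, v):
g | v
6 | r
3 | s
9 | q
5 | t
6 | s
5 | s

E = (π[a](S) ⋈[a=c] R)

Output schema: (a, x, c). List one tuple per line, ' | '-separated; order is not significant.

Row counts bottom-up:
  S → 4
  π[a](S) → 4
  R → 6
  (π[a](S) ⋈[a=c] R) → 3

== RESULT ==
a | x | c
1 | t | 1
4 | r | 4
4 | r | 4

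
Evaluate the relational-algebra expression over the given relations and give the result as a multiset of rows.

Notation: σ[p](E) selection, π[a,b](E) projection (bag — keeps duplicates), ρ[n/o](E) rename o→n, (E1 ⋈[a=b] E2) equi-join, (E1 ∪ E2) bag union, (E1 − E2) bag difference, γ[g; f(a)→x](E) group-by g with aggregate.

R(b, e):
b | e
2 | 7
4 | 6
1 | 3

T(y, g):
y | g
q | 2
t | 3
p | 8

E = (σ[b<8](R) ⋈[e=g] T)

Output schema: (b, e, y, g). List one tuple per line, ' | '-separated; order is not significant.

Subexpression sizes:
  R → 3
  σ[b<8](R) → 3
  T → 3
  (σ[b<8](R) ⋈[e=g] T) → 1

== RESULT ==
b | e | y | g
1 | 3 | t | 3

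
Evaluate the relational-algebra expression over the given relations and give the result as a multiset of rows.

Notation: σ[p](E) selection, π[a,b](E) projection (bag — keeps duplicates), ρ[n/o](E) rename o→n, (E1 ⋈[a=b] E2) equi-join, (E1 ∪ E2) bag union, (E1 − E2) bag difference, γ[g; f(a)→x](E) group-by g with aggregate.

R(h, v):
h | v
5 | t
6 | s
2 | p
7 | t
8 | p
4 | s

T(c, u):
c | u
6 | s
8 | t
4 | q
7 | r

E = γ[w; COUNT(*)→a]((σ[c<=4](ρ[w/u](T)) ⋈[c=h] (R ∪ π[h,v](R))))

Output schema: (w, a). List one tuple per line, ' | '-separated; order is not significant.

Subexpression sizes:
  T → 4
  ρ[w/u](T) → 4
  σ[c<=4](ρ[w/u](T)) → 1
  R → 6
  R → 6
  π[h,v](R) → 6
  (R ∪ π[h,v](R)) → 12
  (σ[c<=4](ρ[w/u](T)) ⋈[c=h] (R ∪ π[h,v](R))) → 2
  γ[w; COUNT(*)→a]((σ[c<=4](ρ[w/u](T)) ⋈[c=h] (R ∪ π[h,v](R)))) → 1

== RESULT ==
w | a
q | 2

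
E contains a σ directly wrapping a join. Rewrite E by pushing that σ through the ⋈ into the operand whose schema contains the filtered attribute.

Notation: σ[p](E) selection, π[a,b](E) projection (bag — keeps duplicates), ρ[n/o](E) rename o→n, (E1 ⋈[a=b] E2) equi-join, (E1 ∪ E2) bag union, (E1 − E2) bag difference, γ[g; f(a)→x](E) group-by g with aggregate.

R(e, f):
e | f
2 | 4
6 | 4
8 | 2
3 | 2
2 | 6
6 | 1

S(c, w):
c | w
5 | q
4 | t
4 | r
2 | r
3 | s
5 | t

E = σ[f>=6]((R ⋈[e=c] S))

σ filters on f, owned by the left side.
E' = (σ[f>=6](R) ⋈[e=c] S)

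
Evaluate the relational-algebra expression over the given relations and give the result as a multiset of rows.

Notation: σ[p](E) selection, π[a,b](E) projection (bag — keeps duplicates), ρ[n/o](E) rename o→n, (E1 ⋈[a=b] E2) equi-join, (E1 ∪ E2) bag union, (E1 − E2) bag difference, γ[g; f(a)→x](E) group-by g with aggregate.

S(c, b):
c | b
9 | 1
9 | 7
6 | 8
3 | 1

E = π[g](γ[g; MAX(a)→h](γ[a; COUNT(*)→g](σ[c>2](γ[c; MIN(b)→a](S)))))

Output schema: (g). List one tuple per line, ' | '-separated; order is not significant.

Subexpression sizes:
  S → 4
  γ[c; MIN(b)→a](S) → 3
  σ[c>2](γ[c; MIN(b)→a](S)) → 3
  γ[a; COUNT(*)→g](σ[c>2](γ[c; MIN(b)→a](S))) → 2
  γ[g; MAX(a)→h](γ[a; COUNT(*)→g](σ[c>2](γ[c; MIN(b)→a](S)))) → 2
  π[g](γ[g; MAX(a)→h](γ[a; COUNT(*)→g](σ[c>2](γ[c; MIN(b)→a](S))))) → 2

== RESULT ==
g
1
2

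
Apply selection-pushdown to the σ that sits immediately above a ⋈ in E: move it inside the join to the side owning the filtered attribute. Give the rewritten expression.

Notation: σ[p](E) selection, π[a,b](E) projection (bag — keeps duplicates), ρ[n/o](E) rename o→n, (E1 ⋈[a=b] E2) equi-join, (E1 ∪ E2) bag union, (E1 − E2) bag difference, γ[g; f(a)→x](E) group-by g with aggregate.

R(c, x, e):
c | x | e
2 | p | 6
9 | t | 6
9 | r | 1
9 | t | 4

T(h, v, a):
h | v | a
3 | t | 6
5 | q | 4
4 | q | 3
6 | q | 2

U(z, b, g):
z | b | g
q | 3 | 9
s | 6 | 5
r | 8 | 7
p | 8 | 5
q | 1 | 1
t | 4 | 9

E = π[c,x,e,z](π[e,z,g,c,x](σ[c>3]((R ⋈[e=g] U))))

σ filters on c, owned by the left side.
E' = π[c,x,e,z](π[e,z,g,c,x]((σ[c>3](R) ⋈[e=g] U)))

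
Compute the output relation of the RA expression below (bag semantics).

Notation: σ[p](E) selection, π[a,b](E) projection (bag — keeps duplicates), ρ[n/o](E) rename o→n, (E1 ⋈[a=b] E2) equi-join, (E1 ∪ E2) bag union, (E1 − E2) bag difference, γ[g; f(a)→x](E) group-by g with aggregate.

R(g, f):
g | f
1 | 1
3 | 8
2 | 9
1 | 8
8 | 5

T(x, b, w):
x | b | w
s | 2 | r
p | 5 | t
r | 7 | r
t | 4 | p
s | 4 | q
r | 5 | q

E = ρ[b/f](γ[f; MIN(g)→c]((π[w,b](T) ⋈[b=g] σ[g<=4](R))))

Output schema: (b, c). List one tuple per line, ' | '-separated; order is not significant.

Row counts bottom-up:
  T → 6
  π[w,b](T) → 6
  R → 5
  σ[g<=4](R) → 4
  (π[w,b](T) ⋈[b=g] σ[g<=4](R)) → 1
  γ[f; MIN(g)→c]((π[w,b](T) ⋈[b=g] σ[g<=4](R))) → 1
  ρ[b/f](γ[f; MIN(g)→c]((π[w,b](T) ⋈[b=g] σ[g<=4](R)))) → 1

== RESULT ==
b | c
9 | 2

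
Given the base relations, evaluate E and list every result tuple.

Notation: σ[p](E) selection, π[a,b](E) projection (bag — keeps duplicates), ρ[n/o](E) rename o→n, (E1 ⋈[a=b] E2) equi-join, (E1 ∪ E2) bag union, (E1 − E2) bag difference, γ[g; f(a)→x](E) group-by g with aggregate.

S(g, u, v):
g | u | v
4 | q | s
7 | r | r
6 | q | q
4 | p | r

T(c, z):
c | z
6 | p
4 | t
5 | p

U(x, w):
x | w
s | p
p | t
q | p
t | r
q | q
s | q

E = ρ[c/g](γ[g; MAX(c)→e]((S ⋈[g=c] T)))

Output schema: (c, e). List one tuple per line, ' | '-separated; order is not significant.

Subexpression sizes:
  S → 4
  T → 3
  (S ⋈[g=c] T) → 3
  γ[g; MAX(c)→e]((S ⋈[g=c] T)) → 2
  ρ[c/g](γ[g; MAX(c)→e]((S ⋈[g=c] T))) → 2

== RESULT ==
c | e
4 | 4
6 | 6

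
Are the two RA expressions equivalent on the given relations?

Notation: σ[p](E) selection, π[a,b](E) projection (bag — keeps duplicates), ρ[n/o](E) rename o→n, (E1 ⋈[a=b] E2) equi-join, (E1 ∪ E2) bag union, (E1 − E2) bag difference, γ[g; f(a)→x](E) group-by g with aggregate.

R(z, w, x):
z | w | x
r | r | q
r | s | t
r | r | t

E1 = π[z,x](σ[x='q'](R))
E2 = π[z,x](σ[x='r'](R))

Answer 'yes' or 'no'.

E1 row counts bottom-up:
  R → 3
  σ[x='q'](R) → 1
  π[z,x](σ[x='q'](R)) → 1
E2 row counts bottom-up:
  R → 3
  σ[x='r'](R) → 0
  π[z,x](σ[x='r'](R)) → 0

E1 result:
z | x
r | q
E2 result:
z | x
(0 rows)
Witness: ('r', 'q') appears 1× in E1 but 0× in E2.

no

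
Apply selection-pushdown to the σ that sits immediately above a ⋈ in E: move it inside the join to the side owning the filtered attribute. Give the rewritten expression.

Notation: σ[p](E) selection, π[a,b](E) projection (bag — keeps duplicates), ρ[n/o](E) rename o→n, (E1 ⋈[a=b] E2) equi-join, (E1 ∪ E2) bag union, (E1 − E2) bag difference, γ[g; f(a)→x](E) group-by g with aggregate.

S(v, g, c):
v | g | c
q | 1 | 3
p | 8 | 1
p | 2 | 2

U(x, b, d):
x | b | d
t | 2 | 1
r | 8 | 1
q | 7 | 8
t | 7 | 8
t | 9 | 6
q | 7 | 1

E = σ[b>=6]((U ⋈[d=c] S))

σ filters on b, owned by the left side.
E' = (σ[b>=6](U) ⋈[d=c] S)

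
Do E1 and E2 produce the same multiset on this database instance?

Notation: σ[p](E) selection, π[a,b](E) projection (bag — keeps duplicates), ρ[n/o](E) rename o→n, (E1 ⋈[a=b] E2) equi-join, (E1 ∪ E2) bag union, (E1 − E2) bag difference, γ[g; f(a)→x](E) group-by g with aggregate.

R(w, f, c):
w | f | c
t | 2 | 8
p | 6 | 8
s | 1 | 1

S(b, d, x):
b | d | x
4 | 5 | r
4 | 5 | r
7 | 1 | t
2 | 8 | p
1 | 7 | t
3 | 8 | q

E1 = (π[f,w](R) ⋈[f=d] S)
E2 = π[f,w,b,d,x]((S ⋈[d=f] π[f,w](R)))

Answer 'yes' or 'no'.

E1 stepwise |·|:
  R → 3
  π[f,w](R) → 3
  S → 6
  (π[f,w](R) ⋈[f=d] S) → 1
E2 stepwise |·|:
  S → 6
  R → 3
  π[f,w](R) → 3
  (S ⋈[d=f] π[f,w](R)) → 1
  π[f,w,b,d,x]((S ⋈[d=f] π[f,w](R))) → 1

E1 and E2 produce the same multiset:
f | w | b | d | x
1 | s | 7 | 1 | t

yes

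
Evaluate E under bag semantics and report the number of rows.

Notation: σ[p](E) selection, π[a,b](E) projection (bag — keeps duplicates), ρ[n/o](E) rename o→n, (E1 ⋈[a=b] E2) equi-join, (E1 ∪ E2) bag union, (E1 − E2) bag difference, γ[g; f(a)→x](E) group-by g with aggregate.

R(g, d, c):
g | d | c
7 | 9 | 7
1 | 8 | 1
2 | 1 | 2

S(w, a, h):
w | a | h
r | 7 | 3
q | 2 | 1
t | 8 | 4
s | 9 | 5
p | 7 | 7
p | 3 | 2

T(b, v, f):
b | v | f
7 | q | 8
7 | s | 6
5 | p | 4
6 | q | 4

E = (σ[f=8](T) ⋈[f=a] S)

Per-node cardinality:
  T → 4
  σ[f=8](T) → 1
  S → 6
  (σ[f=8](T) ⋈[f=a] S) → 1

|E| = 1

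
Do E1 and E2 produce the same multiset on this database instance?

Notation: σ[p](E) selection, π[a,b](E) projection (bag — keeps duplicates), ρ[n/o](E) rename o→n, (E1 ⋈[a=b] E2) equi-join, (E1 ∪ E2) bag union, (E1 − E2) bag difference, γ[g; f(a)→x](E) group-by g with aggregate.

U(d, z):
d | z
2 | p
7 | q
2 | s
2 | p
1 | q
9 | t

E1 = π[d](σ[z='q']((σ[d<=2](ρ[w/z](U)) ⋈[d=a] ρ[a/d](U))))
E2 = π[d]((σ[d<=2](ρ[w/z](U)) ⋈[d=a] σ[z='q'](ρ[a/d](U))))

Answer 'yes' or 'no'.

E1 stepwise |·|:
  U → 6
  ρ[w/z](U) → 6
  σ[d<=2](ρ[w/z](U)) → 4
  U → 6
  ρ[a/d](U) → 6
  (σ[d<=2](ρ[w/z](U)) ⋈[d=a] ρ[a/d](U)) → 10
  σ[z='q']((σ[d<=2](ρ[w/z](U)) ⋈[d=a] ρ[a/d](U))) → 1
  π[d](σ[z='q']((σ[d<=2](ρ[w/z](U)) ⋈[d=a] ρ[a/d](U)))) → 1
E2 stepwise |·|:
  U → 6
  ρ[w/z](U) → 6
  σ[d<=2](ρ[w/z](U)) → 4
  U → 6
  ρ[a/d](U) → 6
  σ[z='q'](ρ[a/d](U)) → 2
  (σ[d<=2](ρ[w/z](U)) ⋈[d=a] σ[z='q'](ρ[a/d](U))) → 1
  π[d]((σ[d<=2](ρ[w/z](U)) ⋈[d=a] σ[z='q'](ρ[a/d](U)))) → 1

E1 and E2 produce the same multiset:
d
1

yes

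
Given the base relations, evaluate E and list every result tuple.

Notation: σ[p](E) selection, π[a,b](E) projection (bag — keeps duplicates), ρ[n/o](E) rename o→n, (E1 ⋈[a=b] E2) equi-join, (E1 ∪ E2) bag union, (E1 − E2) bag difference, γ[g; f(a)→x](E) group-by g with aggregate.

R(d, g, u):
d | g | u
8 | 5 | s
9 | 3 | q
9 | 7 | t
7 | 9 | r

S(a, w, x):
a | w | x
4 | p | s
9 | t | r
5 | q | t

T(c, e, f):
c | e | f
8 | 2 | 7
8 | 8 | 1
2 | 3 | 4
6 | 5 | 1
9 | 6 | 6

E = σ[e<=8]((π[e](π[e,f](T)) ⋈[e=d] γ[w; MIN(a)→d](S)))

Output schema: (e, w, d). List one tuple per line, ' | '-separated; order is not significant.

Subexpression sizes:
  T → 5
  π[e,f](T) → 5
  π[e](π[e,f](T)) → 5
  S → 3
  γ[w; MIN(a)→d](S) → 3
  (π[e](π[e,f](T)) ⋈[e=d] γ[w; MIN(a)→d](S)) → 1
  σ[e<=8]((π[e](π[e,f](T)) ⋈[e=d] γ[w; MIN(a)→d](S))) → 1

== RESULT ==
e | w | d
5 | q | 5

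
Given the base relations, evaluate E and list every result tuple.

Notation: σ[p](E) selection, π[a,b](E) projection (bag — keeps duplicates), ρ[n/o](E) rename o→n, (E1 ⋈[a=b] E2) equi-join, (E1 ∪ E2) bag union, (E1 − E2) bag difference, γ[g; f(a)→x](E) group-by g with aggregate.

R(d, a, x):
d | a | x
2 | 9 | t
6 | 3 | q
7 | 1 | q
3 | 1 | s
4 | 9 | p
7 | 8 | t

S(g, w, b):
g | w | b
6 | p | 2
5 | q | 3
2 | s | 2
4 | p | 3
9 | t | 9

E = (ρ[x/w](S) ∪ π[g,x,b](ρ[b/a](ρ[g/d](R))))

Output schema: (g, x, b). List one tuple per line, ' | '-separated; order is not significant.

Row counts bottom-up:
  S → 5
  ρ[x/w](S) → 5
  R → 6
  ρ[g/d](R) → 6
  ρ[b/a](ρ[g/d](R)) → 6
  π[g,x,b](ρ[b/a](ρ[g/d](R))) → 6
  (ρ[x/w](S) ∪ π[g,x,b](ρ[b/a](ρ[g/d](R)))) → 11

== RESULT ==
g | x | b
2 | s | 2
2 | t | 9
3 | s | 1
4 | p | 3
4 | p | 9
5 | q | 3
6 | p | 2
6 | q | 3
7 | q | 1
7 | t | 8
9 | t | 9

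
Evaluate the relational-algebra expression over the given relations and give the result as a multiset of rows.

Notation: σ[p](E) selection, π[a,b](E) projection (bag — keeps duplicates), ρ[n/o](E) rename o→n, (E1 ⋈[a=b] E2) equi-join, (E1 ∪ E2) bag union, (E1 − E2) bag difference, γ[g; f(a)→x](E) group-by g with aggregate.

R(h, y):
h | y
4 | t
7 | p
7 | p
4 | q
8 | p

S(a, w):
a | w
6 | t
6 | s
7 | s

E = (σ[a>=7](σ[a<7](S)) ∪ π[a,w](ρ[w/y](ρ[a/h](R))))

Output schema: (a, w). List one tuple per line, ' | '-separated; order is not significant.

Per-node cardinality:
  S → 3
  σ[a<7](S) → 2
  σ[a>=7](σ[a<7](S)) → 0
  R → 5
  ρ[a/h](R) → 5
  ρ[w/y](ρ[a/h](R)) → 5
  π[a,w](ρ[w/y](ρ[a/h](R))) → 5
  (σ[a>=7](σ[a<7](S)) ∪ π[a,w](ρ[w/y](ρ[a/h](R)))) → 5

== RESULT ==
a | w
4 | q
4 | t
7 | p
7 | p
8 | p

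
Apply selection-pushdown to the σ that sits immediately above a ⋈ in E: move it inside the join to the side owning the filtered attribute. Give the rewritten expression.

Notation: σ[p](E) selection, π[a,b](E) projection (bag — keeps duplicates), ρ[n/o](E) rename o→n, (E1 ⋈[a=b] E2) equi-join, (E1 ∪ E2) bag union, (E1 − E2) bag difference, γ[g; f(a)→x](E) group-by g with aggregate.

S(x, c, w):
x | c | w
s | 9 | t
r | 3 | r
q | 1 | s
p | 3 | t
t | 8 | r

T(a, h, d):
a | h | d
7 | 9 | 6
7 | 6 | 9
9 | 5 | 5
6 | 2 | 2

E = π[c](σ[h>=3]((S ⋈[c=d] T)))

σ filters on h, owned by the right side.
E' = π[c]((S ⋈[c=d] σ[h>=3](T)))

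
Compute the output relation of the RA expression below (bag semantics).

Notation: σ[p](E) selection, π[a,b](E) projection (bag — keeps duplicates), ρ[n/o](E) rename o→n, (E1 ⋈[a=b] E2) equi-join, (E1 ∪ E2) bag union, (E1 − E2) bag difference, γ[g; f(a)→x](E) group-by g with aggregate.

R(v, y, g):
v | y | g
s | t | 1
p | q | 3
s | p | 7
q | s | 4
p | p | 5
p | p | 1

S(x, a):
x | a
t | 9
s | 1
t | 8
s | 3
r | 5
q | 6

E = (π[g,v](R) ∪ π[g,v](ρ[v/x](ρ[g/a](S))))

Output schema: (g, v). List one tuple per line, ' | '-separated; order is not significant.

Stepwise |·|:
  R → 6
  π[g,v](R) → 6
  S → 6
  ρ[g/a](S) → 6
  ρ[v/x](ρ[g/a](S)) → 6
  π[g,v](ρ[v/x](ρ[g/a](S))) → 6
  (π[g,v](R) ∪ π[g,v](ρ[v/x](ρ[g/a](S)))) → 12

== RESULT ==
g | v
1 | p
1 | s
1 | s
3 | p
3 | s
4 | q
5 | p
5 | r
6 | q
7 | s
8 | t
9 | t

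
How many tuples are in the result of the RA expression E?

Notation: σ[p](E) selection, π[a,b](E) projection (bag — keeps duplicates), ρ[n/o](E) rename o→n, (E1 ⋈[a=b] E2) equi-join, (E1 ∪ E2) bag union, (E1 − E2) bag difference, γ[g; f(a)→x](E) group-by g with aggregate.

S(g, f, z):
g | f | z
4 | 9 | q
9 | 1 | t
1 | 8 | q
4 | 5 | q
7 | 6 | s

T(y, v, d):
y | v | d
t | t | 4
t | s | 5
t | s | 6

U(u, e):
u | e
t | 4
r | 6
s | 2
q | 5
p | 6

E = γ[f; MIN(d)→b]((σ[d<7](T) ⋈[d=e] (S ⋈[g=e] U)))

Row counts bottom-up:
  T → 3
  σ[d<7](T) → 3
  S → 5
  U → 5
  (S ⋈[g=e] U) → 2
  (σ[d<7](T) ⋈[d=e] (S ⋈[g=e] U)) → 2
  γ[f; MIN(d)→b]((σ[d<7](T) ⋈[d=e] (S ⋈[g=e] U))) → 2

|E| = 2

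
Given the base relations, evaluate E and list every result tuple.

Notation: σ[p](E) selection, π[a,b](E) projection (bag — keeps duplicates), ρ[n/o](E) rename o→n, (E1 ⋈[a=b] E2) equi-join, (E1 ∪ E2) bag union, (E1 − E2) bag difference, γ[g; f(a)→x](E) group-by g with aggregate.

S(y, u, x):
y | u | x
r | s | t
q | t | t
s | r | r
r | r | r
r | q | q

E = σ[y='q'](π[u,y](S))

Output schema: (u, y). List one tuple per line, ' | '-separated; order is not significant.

Stepwise |·|:
  S → 5
  π[u,y](S) → 5
  σ[y='q'](π[u,y](S)) → 1

== RESULT ==
u | y
t | q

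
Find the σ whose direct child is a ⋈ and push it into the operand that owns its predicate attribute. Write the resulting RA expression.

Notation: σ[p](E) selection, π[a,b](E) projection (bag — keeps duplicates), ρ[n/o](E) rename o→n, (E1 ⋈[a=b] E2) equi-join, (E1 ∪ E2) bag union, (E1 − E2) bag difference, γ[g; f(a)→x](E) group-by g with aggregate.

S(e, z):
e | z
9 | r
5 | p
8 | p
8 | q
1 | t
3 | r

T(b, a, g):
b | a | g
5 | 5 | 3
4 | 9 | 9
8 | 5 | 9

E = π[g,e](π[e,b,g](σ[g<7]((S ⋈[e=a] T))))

σ filters on g, owned by the right side.
E' = π[g,e](π[e,b,g]((S ⋈[e=a] σ[g<7](T))))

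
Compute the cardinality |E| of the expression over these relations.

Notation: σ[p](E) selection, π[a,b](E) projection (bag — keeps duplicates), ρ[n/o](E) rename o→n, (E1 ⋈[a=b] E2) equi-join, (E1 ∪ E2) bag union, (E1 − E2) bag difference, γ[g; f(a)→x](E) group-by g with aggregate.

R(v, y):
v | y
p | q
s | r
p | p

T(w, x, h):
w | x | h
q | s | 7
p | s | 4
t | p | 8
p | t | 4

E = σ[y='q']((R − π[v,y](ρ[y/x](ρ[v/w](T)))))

Stepwise |·|:
  R → 3
  T → 4
  ρ[v/w](T) → 4
  ρ[y/x](ρ[v/w](T)) → 4
  π[v,y](ρ[y/x](ρ[v/w](T))) → 4
  (R − π[v,y](ρ[y/x](ρ[v/w](T)))) → 3
  σ[y='q']((R − π[v,y](ρ[y/x](ρ[v/w](T))))) → 1

|E| = 1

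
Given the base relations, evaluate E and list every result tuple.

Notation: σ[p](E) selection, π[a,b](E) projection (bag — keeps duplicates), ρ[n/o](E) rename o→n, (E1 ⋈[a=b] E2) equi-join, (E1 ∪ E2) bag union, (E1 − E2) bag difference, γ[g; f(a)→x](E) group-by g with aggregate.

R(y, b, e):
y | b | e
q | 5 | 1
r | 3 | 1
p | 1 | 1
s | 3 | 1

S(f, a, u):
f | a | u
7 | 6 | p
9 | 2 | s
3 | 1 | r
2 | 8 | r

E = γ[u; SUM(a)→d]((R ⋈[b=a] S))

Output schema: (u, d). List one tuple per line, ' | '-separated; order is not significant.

Per-node cardinality:
  R → 4
  S → 4
  (R ⋈[b=a] S) → 1
  γ[u; SUM(a)→d]((R ⋈[b=a] S)) → 1

== RESULT ==
u | d
r | 1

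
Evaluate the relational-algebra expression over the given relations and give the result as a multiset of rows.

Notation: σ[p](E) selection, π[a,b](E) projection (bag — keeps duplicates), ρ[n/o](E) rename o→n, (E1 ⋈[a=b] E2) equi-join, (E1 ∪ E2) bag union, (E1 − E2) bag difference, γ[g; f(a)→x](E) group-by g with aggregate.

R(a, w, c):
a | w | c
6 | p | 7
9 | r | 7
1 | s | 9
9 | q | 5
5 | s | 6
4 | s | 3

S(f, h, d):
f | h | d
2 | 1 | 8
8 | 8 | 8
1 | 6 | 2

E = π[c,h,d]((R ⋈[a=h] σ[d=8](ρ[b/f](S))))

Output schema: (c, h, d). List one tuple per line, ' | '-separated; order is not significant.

Stepwise |·|:
  R → 6
  S → 3
  ρ[b/f](S) → 3
  σ[d=8](ρ[b/f](S)) → 2
  (R ⋈[a=h] σ[d=8](ρ[b/f](S))) → 1
  π[c,h,d]((R ⋈[a=h] σ[d=8](ρ[b/f](S)))) → 1

== RESULT ==
c | h | d
9 | 1 | 8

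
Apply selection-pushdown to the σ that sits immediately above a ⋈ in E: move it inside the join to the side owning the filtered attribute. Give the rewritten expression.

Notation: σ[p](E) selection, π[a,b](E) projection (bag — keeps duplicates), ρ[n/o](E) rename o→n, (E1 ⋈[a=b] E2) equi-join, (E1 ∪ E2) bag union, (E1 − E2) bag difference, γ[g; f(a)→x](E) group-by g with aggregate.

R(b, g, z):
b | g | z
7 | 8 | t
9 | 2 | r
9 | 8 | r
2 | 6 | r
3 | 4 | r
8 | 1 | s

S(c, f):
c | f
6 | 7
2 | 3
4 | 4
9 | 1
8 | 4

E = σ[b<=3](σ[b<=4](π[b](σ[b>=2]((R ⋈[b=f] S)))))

σ filters on b, owned by the left side.
E' = σ[b<=3](σ[b<=4](π[b]((σ[b>=2](R) ⋈[b=f] S))))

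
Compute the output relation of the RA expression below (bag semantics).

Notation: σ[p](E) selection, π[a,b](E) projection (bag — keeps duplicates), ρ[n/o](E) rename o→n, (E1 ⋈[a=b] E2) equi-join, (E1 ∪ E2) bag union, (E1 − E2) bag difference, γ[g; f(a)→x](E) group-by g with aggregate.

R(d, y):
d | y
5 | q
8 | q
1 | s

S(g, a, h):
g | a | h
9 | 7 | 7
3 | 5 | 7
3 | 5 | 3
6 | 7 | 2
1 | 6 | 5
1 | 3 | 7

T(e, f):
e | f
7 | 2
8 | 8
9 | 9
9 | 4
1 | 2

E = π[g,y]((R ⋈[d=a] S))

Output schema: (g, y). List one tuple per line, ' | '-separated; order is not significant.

Row counts bottom-up:
  R → 3
  S → 6
  (R ⋈[d=a] S) → 2
  π[g,y]((R ⋈[d=a] S)) → 2

== RESULT ==
g | y
3 | q
3 | q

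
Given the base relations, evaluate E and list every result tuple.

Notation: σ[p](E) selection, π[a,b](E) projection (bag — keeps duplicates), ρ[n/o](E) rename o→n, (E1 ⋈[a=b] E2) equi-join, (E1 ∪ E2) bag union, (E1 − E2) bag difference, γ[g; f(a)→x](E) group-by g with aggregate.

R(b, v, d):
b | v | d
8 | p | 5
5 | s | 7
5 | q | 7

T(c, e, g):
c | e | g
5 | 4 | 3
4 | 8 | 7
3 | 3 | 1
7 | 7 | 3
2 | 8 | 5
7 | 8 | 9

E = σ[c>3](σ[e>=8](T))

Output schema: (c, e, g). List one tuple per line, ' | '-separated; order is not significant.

Row counts bottom-up:
  T → 6
  σ[e>=8](T) → 3
  σ[c>3](σ[e>=8](T)) → 2

== RESULT ==
c | e | g
4 | 8 | 7
7 | 8 | 9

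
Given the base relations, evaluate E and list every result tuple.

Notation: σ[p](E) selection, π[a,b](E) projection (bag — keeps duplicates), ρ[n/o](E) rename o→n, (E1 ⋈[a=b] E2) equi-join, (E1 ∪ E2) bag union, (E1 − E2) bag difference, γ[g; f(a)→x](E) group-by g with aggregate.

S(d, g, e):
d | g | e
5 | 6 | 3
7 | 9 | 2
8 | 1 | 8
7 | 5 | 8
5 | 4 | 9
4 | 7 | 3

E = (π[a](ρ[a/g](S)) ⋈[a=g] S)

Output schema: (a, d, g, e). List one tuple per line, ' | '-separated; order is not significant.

Per-node cardinality:
  S → 6
  ρ[a/g](S) → 6
  π[a](ρ[a/g](S)) → 6
  S → 6
  (π[a](ρ[a/g](S)) ⋈[a=g] S) → 6

== RESULT ==
a | d | g | e
1 | 8 | 1 | 8
4 | 5 | 4 | 9
5 | 7 | 5 | 8
6 | 5 | 6 | 3
7 | 4 | 7 | 3
9 | 7 | 9 | 2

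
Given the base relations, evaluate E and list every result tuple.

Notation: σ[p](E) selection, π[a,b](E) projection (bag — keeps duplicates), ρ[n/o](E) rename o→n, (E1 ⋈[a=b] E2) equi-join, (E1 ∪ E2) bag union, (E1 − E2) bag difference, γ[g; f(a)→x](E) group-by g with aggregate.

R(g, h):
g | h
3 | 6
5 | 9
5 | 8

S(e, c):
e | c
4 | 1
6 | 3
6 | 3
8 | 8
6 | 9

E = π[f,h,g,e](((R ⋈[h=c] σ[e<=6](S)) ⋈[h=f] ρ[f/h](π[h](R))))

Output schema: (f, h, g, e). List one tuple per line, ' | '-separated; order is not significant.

Stepwise |·|:
  R → 3
  S → 5
  σ[e<=6](S) → 4
  (R ⋈[h=c] σ[e<=6](S)) → 1
  R → 3
  π[h](R) → 3
  ρ[f/h](π[h](R)) → 3
  ((R ⋈[h=c] σ[e<=6](S)) ⋈[h=f] ρ[f/h](π[h](R))) → 1
  π[f,h,g,e](((R ⋈[h=c] σ[e<=6](S)) ⋈[h=f] ρ[f/h](π[h](R)))) → 1

== RESULT ==
f | h | g | e
9 | 9 | 5 | 6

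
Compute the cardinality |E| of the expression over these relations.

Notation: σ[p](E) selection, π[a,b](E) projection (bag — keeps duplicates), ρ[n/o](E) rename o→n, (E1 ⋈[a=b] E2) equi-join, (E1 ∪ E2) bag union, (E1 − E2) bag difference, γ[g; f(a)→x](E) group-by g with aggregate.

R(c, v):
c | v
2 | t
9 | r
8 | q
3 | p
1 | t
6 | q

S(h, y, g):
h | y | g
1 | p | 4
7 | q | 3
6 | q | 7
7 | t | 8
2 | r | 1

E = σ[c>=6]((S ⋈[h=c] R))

Per-node cardinality:
  S → 5
  R → 6
  (S ⋈[h=c] R) → 3
  σ[c>=6]((S ⋈[h=c] R)) → 1

|E| = 1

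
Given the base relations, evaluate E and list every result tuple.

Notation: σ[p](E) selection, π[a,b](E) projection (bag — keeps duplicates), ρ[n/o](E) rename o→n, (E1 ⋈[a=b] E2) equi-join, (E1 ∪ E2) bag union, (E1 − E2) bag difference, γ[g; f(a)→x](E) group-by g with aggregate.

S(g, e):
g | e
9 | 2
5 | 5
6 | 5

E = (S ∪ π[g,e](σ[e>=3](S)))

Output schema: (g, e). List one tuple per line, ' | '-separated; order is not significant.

Row counts bottom-up:
  S → 3
  S → 3
  σ[e>=3](S) → 2
  π[g,e](σ[e>=3](S)) → 2
  (S ∪ π[g,e](σ[e>=3](S))) → 5

== RESULT ==
g | e
5 | 5
5 | 5
6 | 5
6 | 5
9 | 2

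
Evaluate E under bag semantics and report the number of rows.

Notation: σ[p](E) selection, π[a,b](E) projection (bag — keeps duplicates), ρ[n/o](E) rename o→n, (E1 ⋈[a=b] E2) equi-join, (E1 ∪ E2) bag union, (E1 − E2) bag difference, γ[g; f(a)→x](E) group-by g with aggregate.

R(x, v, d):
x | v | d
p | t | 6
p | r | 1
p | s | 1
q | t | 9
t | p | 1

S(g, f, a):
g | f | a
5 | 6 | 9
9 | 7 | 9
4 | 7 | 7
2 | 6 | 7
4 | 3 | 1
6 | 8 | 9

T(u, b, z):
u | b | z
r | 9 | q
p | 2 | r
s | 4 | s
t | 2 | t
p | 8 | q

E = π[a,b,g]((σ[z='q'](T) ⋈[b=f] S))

Subexpression sizes:
  T → 5
  σ[z='q'](T) → 2
  S → 6
  (σ[z='q'](T) ⋈[b=f] S) → 1
  π[a,b,g]((σ[z='q'](T) ⋈[b=f] S)) → 1

|E| = 1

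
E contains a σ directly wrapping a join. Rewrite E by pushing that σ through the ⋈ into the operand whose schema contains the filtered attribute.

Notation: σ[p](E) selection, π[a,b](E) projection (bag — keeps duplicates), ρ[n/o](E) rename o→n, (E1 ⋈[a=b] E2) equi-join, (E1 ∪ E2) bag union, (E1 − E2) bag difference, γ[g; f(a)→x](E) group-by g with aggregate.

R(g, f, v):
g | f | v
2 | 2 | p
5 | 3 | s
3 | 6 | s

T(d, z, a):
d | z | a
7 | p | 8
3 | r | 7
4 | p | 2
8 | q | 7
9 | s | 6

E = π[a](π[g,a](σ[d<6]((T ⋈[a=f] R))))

σ filters on d, owned by the left side.
E' = π[a](π[g,a]((σ[d<6](T) ⋈[a=f] R)))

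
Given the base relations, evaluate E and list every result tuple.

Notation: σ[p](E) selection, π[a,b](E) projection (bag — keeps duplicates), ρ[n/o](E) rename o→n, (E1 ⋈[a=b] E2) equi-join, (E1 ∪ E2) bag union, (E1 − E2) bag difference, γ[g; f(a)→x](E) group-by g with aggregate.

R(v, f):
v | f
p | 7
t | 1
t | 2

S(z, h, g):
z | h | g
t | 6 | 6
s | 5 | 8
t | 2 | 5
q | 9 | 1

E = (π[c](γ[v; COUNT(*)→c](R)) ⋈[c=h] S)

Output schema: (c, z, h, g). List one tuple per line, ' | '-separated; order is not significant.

Subexpression sizes:
  R → 3
  γ[v; COUNT(*)→c](R) → 2
  π[c](γ[v; COUNT(*)→c](R)) → 2
  S → 4
  (π[c](γ[v; COUNT(*)→c](R)) ⋈[c=h] S) → 1

== RESULT ==
c | z | h | g
2 | t | 2 | 5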